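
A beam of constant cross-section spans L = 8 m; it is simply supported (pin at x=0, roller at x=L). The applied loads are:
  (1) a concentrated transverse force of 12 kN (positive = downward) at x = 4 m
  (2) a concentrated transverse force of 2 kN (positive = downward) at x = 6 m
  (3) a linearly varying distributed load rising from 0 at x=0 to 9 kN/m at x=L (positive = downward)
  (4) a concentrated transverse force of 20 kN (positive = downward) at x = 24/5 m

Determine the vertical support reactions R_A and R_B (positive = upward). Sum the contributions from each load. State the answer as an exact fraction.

R_A = 53/2 kN, R_B = 87/2 kN

Load 1 — point force P=12 kN at a=4 m (b=L-a=4):
  R_A = Pb/L = 12·4/8 = 6 kN
  R_B = Pa/L = 12·4/8 = 6 kN
Load 2 — point force P=2 kN at a=6 m (b=L-a=2):
  R_A = Pb/L = 2·2/8 = 1/2 kN
  R_B = Pa/L = 2·6/8 = 3/2 kN
Load 3 — triangular load w₀=9 kN/m (0→w₀ over full span):
  R_A = w₀L/6 = 9·8/6 = 12 kN
  R_B = w₀L/3 = 9·8/3 = 24 kN
Load 4 — point force P=20 kN at a=24/5 m (b=L-a=16/5):
  R_A = Pb/L = 20·(16/5)/8 = 8 kN
  R_B = Pa/L = 20·(24/5)/8 = 12 kN
Superposition: R_A = 53/2 kN, R_B = 87/2 kN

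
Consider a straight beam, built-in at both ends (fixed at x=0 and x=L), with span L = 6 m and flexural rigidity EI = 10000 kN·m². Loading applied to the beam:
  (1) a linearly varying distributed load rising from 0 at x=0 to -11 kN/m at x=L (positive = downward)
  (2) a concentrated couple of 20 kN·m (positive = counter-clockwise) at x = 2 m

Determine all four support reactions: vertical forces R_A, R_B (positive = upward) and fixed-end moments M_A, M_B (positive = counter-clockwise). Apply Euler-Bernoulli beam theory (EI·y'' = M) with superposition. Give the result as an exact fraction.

Load 1 — triangular load w₀=-11 kN/m (0→w₀ over full span):
  R_A = 3w₀L/20 = 3·(-11)·6/20 = -99/10 kN
  M_A = w₀L²/30 = (-11)·6²/30 = -66/5 kN·m
  R_B = 7w₀L/20 = 7·(-11)·6/20 = -231/10 kN
  M_B = -w₀L²/20 = -(-11)·6²/20 = 99/5 kN·m
Load 2 — applied couple M₀=20 kN·m at a=2 m (b=L-a=4):
  R_A = 6M₀ab/L³ = 6·20·2·4/6³ = 40/9 kN
  M_A = M₀b(2a-b)/L² = 20·4·(2·2-4)/6² = 0 kN·m
  R_B = -6M₀ab/L³ = -6·20·2·4/6³ = -40/9 kN
  M_B = M₀a(2b-a)/L² = 20·2·(2·4-2)/6² = 20/3 kN·m
Superposition: R_A = -491/90 kN, M_A = -66/5 kN·m, R_B = -2479/90 kN, M_B = 397/15 kN·m

R_A = -491/90 kN, M_A = -66/5 kN·m, R_B = -2479/90 kN, M_B = 397/15 kN·m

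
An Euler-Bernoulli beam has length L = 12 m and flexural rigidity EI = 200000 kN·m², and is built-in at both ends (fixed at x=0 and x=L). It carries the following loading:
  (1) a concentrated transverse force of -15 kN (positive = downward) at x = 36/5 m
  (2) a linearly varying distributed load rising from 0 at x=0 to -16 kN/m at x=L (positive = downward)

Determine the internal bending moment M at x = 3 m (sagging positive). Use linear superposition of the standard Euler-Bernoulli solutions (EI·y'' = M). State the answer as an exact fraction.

Load 1 — point force P=-15 kN at a=36/5 m (b=L-a=24/5):
  M_1 = Pb²(3a+b)x/L³ - Pab²/L²  [x≤a] = (-15)·(24/5)²·(3·(36/5)+(24/5))·3/12³ - (-15)·(36/5)·(24/5)²/12² = 36/25 kN·m
Load 2 — triangular load w₀=-16 kN/m (0→w₀ over full span):
  M_2 = 3w₀Lx/20 - w₀L²/30 - w₀x³/(6L) = 3·(-16)·12·3/20 - (-16)·12²/30 - (-16)·3³/(6·12) = -18/5 kN·m
Superposition: M = Σ M_i = -54/25 kN·m ≈ -2.160000 kN·m

M(3) = -54/25 kN·m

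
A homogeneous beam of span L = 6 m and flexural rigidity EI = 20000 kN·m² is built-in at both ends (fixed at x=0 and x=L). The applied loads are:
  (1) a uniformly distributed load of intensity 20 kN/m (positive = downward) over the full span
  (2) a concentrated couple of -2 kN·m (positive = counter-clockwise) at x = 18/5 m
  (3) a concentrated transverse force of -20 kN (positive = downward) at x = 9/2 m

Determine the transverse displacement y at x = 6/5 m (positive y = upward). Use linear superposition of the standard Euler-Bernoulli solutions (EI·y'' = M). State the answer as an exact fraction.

Load 1 — uniform load w=20 kN/m over full span:
  y_1 = -wx²(L-x)²/(24EI) = -20·(6/5)²·(6-(6/5))²/(24·20000) = -108/78125 m
Load 2 — applied couple M₀=-2 kN·m at a=18/5 m (b=L-a=12/5):
  y_2 = (R_Ax³/6 - M_Ax²/2)/EI  [x≤a] with R_A=-12/25, M_A=-16/25 = ((-12/25)·(6/5)³/6 - (-16/25)·(6/5)²/2)/20000 = 63/3906250 m
Load 3 — point force P=-20 kN at a=9/2 m (b=L-a=3/2):
  y_3 = -Pb²x²(3aL-(3a+b)x)/(6L³EI)  [x≤a] = -(-20)·(3/2)²·(6/5)²·(3·(9/2)·6-(3·(9/2)+(3/2))·(6/5))/(6·6³·20000) = 63/400000 m
Superposition: y = Σ y_i = -302193/250000000 m ≈ -0.001209 m

y(6/5) = -302193/250000000 m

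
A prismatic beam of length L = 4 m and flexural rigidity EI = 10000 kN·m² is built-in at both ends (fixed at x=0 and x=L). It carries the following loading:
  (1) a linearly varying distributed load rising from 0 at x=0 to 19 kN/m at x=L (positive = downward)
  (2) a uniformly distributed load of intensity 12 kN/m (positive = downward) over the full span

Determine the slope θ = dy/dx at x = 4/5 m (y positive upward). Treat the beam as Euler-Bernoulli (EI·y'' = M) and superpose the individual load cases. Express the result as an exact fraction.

Load 1 — triangular load w₀=19 kN/m (0→w₀ over full span):
  θ_1 = -w₀(2x(L-x)(L-2x)(x+2L)+x²(L-x)²)/(120LEI) = -19·(2·(4/5)·(4-(4/5))·(4-2·(4/5))·((4/5)+2·4)+(4/5)²·(4-(4/5))²)/(120·4·10000) = -532/1171875 rad
Load 2 — uniform load w=12 kN/m over full span:
  θ_2 = -wx(L-x)(L-2x)/(12EI) = -12·(4/5)·(4-(4/5))·(4-2·(4/5))/(12·10000) = -48/78125 rad
Superposition: θ = Σ θ_i = -1252/1171875 rad ≈ -0.001068 rad

θ(4/5) = -1252/1171875 rad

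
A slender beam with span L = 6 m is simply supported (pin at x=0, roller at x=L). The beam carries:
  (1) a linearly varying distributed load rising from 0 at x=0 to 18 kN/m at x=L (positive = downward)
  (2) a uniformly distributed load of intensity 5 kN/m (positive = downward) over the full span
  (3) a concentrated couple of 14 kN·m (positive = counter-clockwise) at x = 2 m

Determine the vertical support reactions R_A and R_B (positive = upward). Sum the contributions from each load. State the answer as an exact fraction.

Load 1 — triangular load w₀=18 kN/m (0→w₀ over full span):
  R_A = w₀L/6 = 18·6/6 = 18 kN
  R_B = w₀L/3 = 18·6/3 = 36 kN
Load 2 — uniform load w=5 kN/m over full span:
  R_A = wL/2 = 5·6/2 = 15 kN
  R_B = wL/2 = 5·6/2 = 15 kN
Load 3 — applied couple M₀=14 kN·m at a=2 m (b=L-a=4):
  R_A = M₀/L = 14/6 = 7/3 kN
  R_B = -M₀/L = -14/6 = -7/3 kN
Superposition: R_A = 106/3 kN, R_B = 146/3 kN

R_A = 106/3 kN, R_B = 146/3 kN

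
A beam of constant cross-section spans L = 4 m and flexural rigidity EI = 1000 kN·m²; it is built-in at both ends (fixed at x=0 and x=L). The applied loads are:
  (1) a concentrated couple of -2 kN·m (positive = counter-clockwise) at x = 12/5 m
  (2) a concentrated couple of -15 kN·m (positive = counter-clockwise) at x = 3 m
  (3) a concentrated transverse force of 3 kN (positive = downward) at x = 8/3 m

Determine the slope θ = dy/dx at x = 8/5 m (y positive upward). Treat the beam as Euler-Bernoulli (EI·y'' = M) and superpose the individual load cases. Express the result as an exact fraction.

Load 1 — applied couple M₀=-2 kN·m at a=12/5 m (b=L-a=8/5):
  θ_1 = (R_Ax²/2 - M_Ax)/EI  [x≤a] with R_A=-18/25, M_A=-16/25 = ((-18/25)·(8/5)²/2 - (-16/25)·(8/5))/1000 = 8/78125 rad
Load 2 — applied couple M₀=-15 kN·m at a=3 m (b=L-a=1):
  θ_2 = (R_Ax²/2 - M_Ax)/EI  [x≤a] with R_A=-135/32, M_A=-75/16 = ((-135/32)·(8/5)²/2 - (-75/16)·(8/5))/1000 = 21/10000 rad
Load 3 — point force P=3 kN at a=8/3 m (b=L-a=4/3):
  θ_3 = -Pb²x(2aL-(3a+b)x)/(2L³EI)  [x≤a] = -3·(4/3)²·(8/5)·(2·(8/3)·4-(3·(8/3)+(4/3))·(8/5))/(2·4³·1000) = -4/9375 rad
Superposition: θ = Σ θ_i = 6659/3750000 rad ≈ 0.001776 rad

θ(8/5) = 6659/3750000 rad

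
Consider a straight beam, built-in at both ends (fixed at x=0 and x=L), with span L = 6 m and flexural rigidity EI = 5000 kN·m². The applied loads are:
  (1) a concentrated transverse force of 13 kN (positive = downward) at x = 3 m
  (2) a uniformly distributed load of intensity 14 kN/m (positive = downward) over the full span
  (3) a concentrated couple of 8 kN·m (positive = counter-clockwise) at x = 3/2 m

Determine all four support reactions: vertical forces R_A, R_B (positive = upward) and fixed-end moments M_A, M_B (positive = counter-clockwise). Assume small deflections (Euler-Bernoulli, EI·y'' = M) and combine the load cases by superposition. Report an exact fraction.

Load 1 — point force P=13 kN at a=3 m (b=L-a=3):
  R_A = Pb²(3a+b)/L³ = 13·3²·(3·3+3)/6³ = 13/2 kN
  M_A = Pab²/L² = 13·3·3²/6² = 39/4 kN·m
  R_B = Pa²(a+3b)/L³ = 13·3²·(3+3·3)/6³ = 13/2 kN
  M_B = -Pa²b/L² = -13·3²·3/6² = -39/4 kN·m
Load 2 — uniform load w=14 kN/m over full span:
  R_A = wL/2 = 14·6/2 = 42 kN
  M_A = wL²/12 = 14·6²/12 = 42 kN·m
  R_B = wL/2 = 14·6/2 = 42 kN
  M_B = -wL²/12 = -14·6²/12 = -42 kN·m
Load 3 — applied couple M₀=8 kN·m at a=3/2 m (b=L-a=9/2):
  R_A = 6M₀ab/L³ = 6·8·(3/2)·(9/2)/6³ = 3/2 kN
  M_A = M₀b(2a-b)/L² = 8·(9/2)·(2·(3/2)-(9/2))/6² = -3/2 kN·m
  R_B = -6M₀ab/L³ = -6·8·(3/2)·(9/2)/6³ = -3/2 kN
  M_B = M₀a(2b-a)/L² = 8·(3/2)·(2·(9/2)-(3/2))/6² = 5/2 kN·m
Superposition: R_A = 50 kN, M_A = 201/4 kN·m, R_B = 47 kN, M_B = -197/4 kN·m

R_A = 50 kN, M_A = 201/4 kN·m, R_B = 47 kN, M_B = -197/4 kN·m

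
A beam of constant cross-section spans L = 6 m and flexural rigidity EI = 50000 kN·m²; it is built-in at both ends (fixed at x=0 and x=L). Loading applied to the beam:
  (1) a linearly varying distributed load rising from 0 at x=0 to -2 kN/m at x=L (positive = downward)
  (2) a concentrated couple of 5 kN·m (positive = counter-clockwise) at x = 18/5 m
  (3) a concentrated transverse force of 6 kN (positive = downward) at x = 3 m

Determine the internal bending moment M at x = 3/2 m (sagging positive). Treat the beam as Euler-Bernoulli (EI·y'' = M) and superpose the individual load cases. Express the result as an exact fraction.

Load 1 — triangular load w₀=-2 kN/m (0→w₀ over full span):
  M_1 = 3w₀Lx/20 - w₀L²/30 - w₀x³/(6L) = 3·(-2)·6·(3/2)/20 - (-2)·6²/30 - (-2)·(3/2)³/(6·6) = -9/80 kN·m
Load 2 — applied couple M₀=5 kN·m at a=18/5 m (b=L-a=12/5):
  M_2 = R_Ax - M_A  [x≤a] with R_A=6/5, M_A=8/5 = (6/5)·(3/2) - (8/5) = 1/5 kN·m
Load 3 — point force P=6 kN at a=3 m (b=L-a=3):
  M_3 = Pb²(3a+b)x/L³ - Pab²/L²  [x≤a] = 6·3²·(3·3+3)·(3/2)/6³ - 6·3·3²/6² = 0 kN·m
Superposition: M = Σ M_i = 7/80 kN·m ≈ 0.087500 kN·m

M(3/2) = 7/80 kN·m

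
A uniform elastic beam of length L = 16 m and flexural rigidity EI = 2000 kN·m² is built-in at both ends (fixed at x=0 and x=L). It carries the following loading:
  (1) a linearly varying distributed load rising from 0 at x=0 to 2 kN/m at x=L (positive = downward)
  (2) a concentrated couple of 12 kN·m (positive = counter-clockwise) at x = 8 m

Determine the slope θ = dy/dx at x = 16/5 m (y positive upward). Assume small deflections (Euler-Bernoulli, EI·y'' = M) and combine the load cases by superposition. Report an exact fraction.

θ(16/5) = -4034/234375 rad

Load 1 — triangular load w₀=2 kN/m (0→w₀ over full span):
  θ_1 = -w₀(2x(L-x)(L-2x)(x+2L)+x²(L-x)²)/(120LEI) = -2·(2·(16/5)·(16-(16/5))·(16-2·(16/5))·((16/5)+2·16)+(16/5)²·(16-(16/5))²)/(120·16·2000) = -3584/234375 rad
Load 2 — applied couple M₀=12 kN·m at a=8 m (b=L-a=8):
  θ_2 = (R_Ax²/2 - M_Ax)/EI  [x≤a] with R_A=9/8, M_A=3 = ((9/8)·(16/5)²/2 - 3·(16/5))/2000 = -6/3125 rad
Superposition: θ = Σ θ_i = -4034/234375 rad ≈ -0.017212 rad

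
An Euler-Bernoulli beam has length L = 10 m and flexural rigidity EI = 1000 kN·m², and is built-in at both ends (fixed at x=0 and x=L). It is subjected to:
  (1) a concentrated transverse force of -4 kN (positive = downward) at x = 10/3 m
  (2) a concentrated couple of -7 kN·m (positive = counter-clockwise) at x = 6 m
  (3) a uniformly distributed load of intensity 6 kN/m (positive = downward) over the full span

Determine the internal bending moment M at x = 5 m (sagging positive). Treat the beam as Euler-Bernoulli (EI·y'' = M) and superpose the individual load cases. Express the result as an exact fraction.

Load 1 — point force P=-4 kN at a=10/3 m (b=L-a=20/3):
  M_1 = Pa²(a+3b)(L-x)/L³ - Pa²b/L²  [x>a] = (-4)·(10/3)²·((10/3)+3·(20/3))·(10-5)/10³ - (-4)·(10/3)²·(20/3)/10² = -20/9 kN·m
Load 2 — applied couple M₀=-7 kN·m at a=6 m (b=L-a=4):
  M_2 = R_Ax - M_A  [x≤a] with R_A=-126/125, M_A=-56/25 = (-126/125)·5 - (-56/25) = -14/5 kN·m
Load 3 — uniform load w=6 kN/m over full span:
  M_3 = wLx/2 - wL²/12 - wx²/2 = 6·10·5/2 - 6·10²/12 - 6·5²/2 = 25 kN·m
Superposition: M = Σ M_i = 899/45 kN·m ≈ 19.977778 kN·m

M(5) = 899/45 kN·m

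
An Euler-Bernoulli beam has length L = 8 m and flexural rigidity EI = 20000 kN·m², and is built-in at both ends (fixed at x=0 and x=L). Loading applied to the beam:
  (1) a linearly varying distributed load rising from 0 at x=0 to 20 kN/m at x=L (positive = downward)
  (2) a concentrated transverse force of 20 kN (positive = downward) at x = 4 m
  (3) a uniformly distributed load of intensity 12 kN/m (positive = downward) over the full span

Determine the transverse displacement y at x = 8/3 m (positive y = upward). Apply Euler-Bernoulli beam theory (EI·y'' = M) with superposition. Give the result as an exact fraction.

Load 1 — triangular load w₀=20 kN/m (0→w₀ over full span):
  y_1 = -w₀x²(L-x)²(x+2L)/(120LEI) = -20·(8/3)²·(8-(8/3))²·((8/3)+2·8)/(120·8·20000) = -1792/455625 m
Load 2 — point force P=20 kN at a=4 m (b=L-a=4):
  y_2 = -Pb²x²(3aL-(3a+b)x)/(6L³EI)  [x≤a] = -20·4²·(8/3)²·(3·4·8-(3·4+4)·(8/3))/(6·8³·20000) = -4/2025 m
Load 3 — uniform load w=12 kN/m over full span:
  y_3 = -wx²(L-x)²/(24EI) = -12·(8/3)²·(8-(8/3))²/(24·20000) = -256/50625 m
Superposition: y = Σ y_i = -4996/455625 m ≈ -0.010965 m

y(8/3) = -4996/455625 m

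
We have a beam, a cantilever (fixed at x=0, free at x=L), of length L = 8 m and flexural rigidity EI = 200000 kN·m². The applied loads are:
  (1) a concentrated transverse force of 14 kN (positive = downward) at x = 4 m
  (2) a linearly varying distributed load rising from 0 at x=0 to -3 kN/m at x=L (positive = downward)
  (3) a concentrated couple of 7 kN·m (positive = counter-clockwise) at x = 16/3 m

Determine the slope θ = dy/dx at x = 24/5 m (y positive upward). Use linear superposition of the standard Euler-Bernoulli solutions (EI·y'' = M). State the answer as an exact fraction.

θ(24/5) = 7723/15625000 rad

Load 1 — point force P=14 kN at a=4 m (b=L-a=4):
  θ_1 = -Pa²/(2EI)  [x>a] = -14·4²/(2·200000) = -7/12500 rad
Load 2 — triangular load w₀=-3 kN/m (0→w₀ over full span):
  θ_2 = (w₀Lx²/4-w₀L²x/3-w₀x⁴/(24L))/EI = ((-3)·8·(24/5)²/4-(-3)·8²·(24/5)/3-(-3)·(24/5)⁴/(24·8))/200000 = 1731/1953125 rad
Load 3 — applied couple M₀=7 kN·m at a=16/3 m (b=L-a=8/3):
  θ_3 = M₀x/EI  [x≤a] = 7·(24/5)/200000 = 21/125000 rad
Superposition: θ = Σ θ_i = 7723/15625000 rad ≈ 0.000494 rad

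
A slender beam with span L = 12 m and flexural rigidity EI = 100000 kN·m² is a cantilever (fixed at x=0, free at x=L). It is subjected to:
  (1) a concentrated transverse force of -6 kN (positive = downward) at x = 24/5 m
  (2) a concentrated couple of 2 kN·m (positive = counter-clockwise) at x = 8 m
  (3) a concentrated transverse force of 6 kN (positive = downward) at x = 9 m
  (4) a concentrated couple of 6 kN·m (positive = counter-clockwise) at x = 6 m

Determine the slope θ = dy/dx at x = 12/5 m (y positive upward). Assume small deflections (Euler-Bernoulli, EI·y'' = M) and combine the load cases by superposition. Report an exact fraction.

θ(12/5) = -129/312500 rad

Load 1 — point force P=-6 kN at a=24/5 m (b=L-a=36/5):
  θ_1 = -Px(2a-x)/(2EI)  [x≤a] = -(-6)·(12/5)·(2·(24/5)-(12/5))/(2·100000) = 81/156250 rad
Load 2 — applied couple M₀=2 kN·m at a=8 m (b=L-a=4):
  θ_2 = M₀x/EI  [x≤a] = 2·(12/5)/100000 = 3/62500 rad
Load 3 — point force P=6 kN at a=9 m (b=L-a=3):
  θ_3 = -Px(2a-x)/(2EI)  [x≤a] = -6·(12/5)·(2·9-(12/5))/(2·100000) = -351/312500 rad
Load 4 — applied couple M₀=6 kN·m at a=6 m (b=L-a=6):
  θ_4 = M₀x/EI  [x≤a] = 6·(12/5)/100000 = 9/62500 rad
Superposition: θ = Σ θ_i = -129/312500 rad ≈ -0.000413 rad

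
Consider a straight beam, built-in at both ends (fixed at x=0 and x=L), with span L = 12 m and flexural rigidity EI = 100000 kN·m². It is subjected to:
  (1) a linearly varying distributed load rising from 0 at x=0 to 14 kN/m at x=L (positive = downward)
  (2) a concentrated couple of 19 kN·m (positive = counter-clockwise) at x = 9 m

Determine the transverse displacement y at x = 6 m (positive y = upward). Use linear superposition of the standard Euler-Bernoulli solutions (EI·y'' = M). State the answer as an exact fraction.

y(6) = -1683/400000 m

Load 1 — triangular load w₀=14 kN/m (0→w₀ over full span):
  y_1 = -w₀x²(L-x)²(x+2L)/(120LEI) = -14·6²·(12-6)²·(6+2·12)/(120·12·100000) = -189/50000 m
Load 2 — applied couple M₀=19 kN·m at a=9 m (b=L-a=3):
  y_2 = (R_Ax³/6 - M_Ax²/2)/EI  [x≤a] with R_A=57/32, M_A=95/16 = ((57/32)·6³/6 - (95/16)·6²/2)/100000 = -171/400000 m
Superposition: y = Σ y_i = -1683/400000 m ≈ -0.004208 m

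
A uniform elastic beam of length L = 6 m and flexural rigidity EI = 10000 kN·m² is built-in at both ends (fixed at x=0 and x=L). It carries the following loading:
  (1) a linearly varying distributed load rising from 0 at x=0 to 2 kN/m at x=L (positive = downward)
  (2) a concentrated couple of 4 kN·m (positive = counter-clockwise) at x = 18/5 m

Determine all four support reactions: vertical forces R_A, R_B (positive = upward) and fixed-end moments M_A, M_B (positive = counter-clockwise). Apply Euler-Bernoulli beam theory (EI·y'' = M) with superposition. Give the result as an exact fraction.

Load 1 — triangular load w₀=2 kN/m (0→w₀ over full span):
  R_A = 3w₀L/20 = 3·2·6/20 = 9/5 kN
  M_A = w₀L²/30 = 2·6²/30 = 12/5 kN·m
  R_B = 7w₀L/20 = 7·2·6/20 = 21/5 kN
  M_B = -w₀L²/20 = -2·6²/20 = -18/5 kN·m
Load 2 — applied couple M₀=4 kN·m at a=18/5 m (b=L-a=12/5):
  R_A = 6M₀ab/L³ = 6·4·(18/5)·(12/5)/6³ = 24/25 kN
  M_A = M₀b(2a-b)/L² = 4·(12/5)·(2·(18/5)-(12/5))/6² = 32/25 kN·m
  R_B = -6M₀ab/L³ = -6·4·(18/5)·(12/5)/6³ = -24/25 kN
  M_B = M₀a(2b-a)/L² = 4·(18/5)·(2·(12/5)-(18/5))/6² = 12/25 kN·m
Superposition: R_A = 69/25 kN, M_A = 92/25 kN·m, R_B = 81/25 kN, M_B = -78/25 kN·m

R_A = 69/25 kN, M_A = 92/25 kN·m, R_B = 81/25 kN, M_B = -78/25 kN·m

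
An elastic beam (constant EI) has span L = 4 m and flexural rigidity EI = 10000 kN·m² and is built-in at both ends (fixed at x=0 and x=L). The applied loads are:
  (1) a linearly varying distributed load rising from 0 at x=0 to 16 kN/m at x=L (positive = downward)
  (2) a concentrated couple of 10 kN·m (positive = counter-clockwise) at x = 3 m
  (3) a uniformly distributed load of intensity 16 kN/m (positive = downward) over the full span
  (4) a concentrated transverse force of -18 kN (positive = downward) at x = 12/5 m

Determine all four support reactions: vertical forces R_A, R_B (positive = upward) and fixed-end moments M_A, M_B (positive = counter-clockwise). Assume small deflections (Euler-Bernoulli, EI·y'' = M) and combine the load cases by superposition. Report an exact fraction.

R_A = 76153/2000 kN, M_A = 78239/3000 kN·m, R_B = 79847/2000 kN, M_B = -76921/3000 kN·m

Load 1 — triangular load w₀=16 kN/m (0→w₀ over full span):
  R_A = 3w₀L/20 = 3·16·4/20 = 48/5 kN
  M_A = w₀L²/30 = 16·4²/30 = 128/15 kN·m
  R_B = 7w₀L/20 = 7·16·4/20 = 112/5 kN
  M_B = -w₀L²/20 = -16·4²/20 = -64/5 kN·m
Load 2 — applied couple M₀=10 kN·m at a=3 m (b=L-a=1):
  R_A = 6M₀ab/L³ = 6·10·3·1/4³ = 45/16 kN
  M_A = M₀b(2a-b)/L² = 10·1·(2·3-1)/4² = 25/8 kN·m
  R_B = -6M₀ab/L³ = -6·10·3·1/4³ = -45/16 kN
  M_B = M₀a(2b-a)/L² = 10·3·(2·1-3)/4² = -15/8 kN·m
Load 3 — uniform load w=16 kN/m over full span:
  R_A = wL/2 = 16·4/2 = 32 kN
  M_A = wL²/12 = 16·4²/12 = 64/3 kN·m
  R_B = wL/2 = 16·4/2 = 32 kN
  M_B = -wL²/12 = -16·4²/12 = -64/3 kN·m
Load 4 — point force P=-18 kN at a=12/5 m (b=L-a=8/5):
  R_A = Pb²(3a+b)/L³ = (-18)·(8/5)²·(3·(12/5)+(8/5))/4³ = -792/125 kN
  M_A = Pab²/L² = (-18)·(12/5)·(8/5)²/4² = -864/125 kN·m
  R_B = Pa²(a+3b)/L³ = (-18)·(12/5)²·((12/5)+3·(8/5))/4³ = -1458/125 kN
  M_B = -Pa²b/L² = -(-18)·(12/5)²·(8/5)/4² = 1296/125 kN·m
Superposition: R_A = 76153/2000 kN, M_A = 78239/3000 kN·m, R_B = 79847/2000 kN, M_B = -76921/3000 kN·m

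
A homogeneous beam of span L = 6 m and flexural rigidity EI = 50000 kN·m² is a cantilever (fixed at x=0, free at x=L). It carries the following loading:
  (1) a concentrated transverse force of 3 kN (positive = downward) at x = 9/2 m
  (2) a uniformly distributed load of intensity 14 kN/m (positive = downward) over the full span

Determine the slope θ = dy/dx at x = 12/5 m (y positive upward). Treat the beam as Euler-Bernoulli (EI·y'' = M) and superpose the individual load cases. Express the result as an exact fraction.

Load 1 — point force P=3 kN at a=9/2 m (b=L-a=3/2):
  θ_1 = -Px(2a-x)/(2EI)  [x≤a] = -3·(12/5)·(2·(9/2)-(12/5))/(2·50000) = -297/625000 rad
Load 2 — uniform load w=14 kN/m over full span:
  θ_2 = -wx(x²-3Lx+3L²)/(6EI) = -14·(12/5)·((12/5)²-3·6·(12/5)+3·6²)/(6·50000) = -3087/390625 rad
Superposition: θ = Σ θ_i = -26181/3125000 rad ≈ -0.008378 rad

θ(12/5) = -26181/3125000 rad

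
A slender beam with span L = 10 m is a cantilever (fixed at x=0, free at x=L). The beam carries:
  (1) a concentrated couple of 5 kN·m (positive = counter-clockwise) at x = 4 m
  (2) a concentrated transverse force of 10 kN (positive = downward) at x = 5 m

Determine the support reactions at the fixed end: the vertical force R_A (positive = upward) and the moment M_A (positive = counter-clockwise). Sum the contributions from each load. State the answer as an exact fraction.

R_A = 10 kN, M_A = 45 kN·m

Load 1 — applied couple M₀=5 kN·m at a=4 m (b=L-a=6):
  R_A = 0 kN
  M_A = -M₀ = -5 kN·m
Load 2 — point force P=10 kN at a=5 m (b=L-a=5):
  R_A = P = 10 kN
  M_A = Pa = 10·5 = 50 kN·m
Superposition: R_A = 10 kN, M_A = 45 kN·m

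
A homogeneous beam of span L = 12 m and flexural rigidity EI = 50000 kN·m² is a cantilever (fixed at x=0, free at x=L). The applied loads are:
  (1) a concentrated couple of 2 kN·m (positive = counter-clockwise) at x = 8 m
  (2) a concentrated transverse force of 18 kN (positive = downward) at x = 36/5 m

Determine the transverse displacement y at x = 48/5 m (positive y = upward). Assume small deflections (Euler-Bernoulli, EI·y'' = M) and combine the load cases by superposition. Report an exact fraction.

y(48/5) = -25544/390625 m

Load 1 — applied couple M₀=2 kN·m at a=8 m (b=L-a=4):
  y_1 = M₀a(2x-a)/(2EI)  [x>a] = 2·8·(2·(48/5)-8)/(2·50000) = 28/15625 m
Load 2 — point force P=18 kN at a=36/5 m (b=L-a=24/5):
  y_2 = -Pa²(3x-a)/(6EI)  [x>a] = -18·(36/5)²·(3·(48/5)-(36/5))/(6·50000) = -26244/390625 m
Superposition: y = Σ y_i = -25544/390625 m ≈ -0.065393 m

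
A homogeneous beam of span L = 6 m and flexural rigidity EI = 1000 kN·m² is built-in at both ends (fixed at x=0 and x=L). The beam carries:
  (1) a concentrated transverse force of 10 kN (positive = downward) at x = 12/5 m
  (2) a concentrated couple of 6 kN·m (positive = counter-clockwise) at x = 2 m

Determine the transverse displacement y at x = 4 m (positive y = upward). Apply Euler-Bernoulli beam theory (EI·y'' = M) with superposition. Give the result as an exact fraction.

y(4) = -259/56250 m

Load 1 — point force P=10 kN at a=12/5 m (b=L-a=18/5):
  y_1 = -Pa²(L-x)²(3bL-(3b+a)(L-x))/(6L³EI)  [x>a] = -10·(12/5)²·(6-4)²·(3·(18/5)·6-(3·(18/5)+(12/5))·(6-4))/(6·6³·1000) = -64/9375 m
Load 2 — applied couple M₀=6 kN·m at a=2 m (b=L-a=4):
  y_2 = (R_Ax³/6 - M_Ax²/2 - M₀(x-a)²/2)/EI  [x>a] with R_A=4/3, M_A=0 = ((4/3)·4³/6 - 0·4²/2 - 6·(4-2)²/2)/1000 = 1/450 m
Superposition: y = Σ y_i = -259/56250 m ≈ -0.004604 m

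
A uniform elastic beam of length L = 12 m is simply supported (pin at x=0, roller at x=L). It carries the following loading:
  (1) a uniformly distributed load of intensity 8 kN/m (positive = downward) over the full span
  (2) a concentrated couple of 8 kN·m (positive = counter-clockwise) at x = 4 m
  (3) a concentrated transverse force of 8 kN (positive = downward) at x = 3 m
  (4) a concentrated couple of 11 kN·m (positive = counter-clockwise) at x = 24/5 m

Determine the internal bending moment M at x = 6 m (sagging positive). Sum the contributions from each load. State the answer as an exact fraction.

Load 1 — uniform load w=8 kN/m over full span:
  M_1 = wx(L-x)/2 = 8·6·(12-6)/2 = 144 kN·m
Load 2 — applied couple M₀=8 kN·m at a=4 m (b=L-a=8):
  M_2 = M₀x/L - M₀  [x>a] = 8·6/12 - 8 = -4 kN·m
Load 3 — point force P=8 kN at a=3 m (b=L-a=9):
  M_3 = Pa(L-x)/L  [x>a] = 8·3·(12-6)/12 = 12 kN·m
Load 4 — applied couple M₀=11 kN·m at a=24/5 m (b=L-a=36/5):
  M_4 = M₀x/L - M₀  [x>a] = 11·6/12 - 11 = -11/2 kN·m
Superposition: M = Σ M_i = 293/2 kN·m ≈ 146.500000 kN·m

M(6) = 293/2 kN·m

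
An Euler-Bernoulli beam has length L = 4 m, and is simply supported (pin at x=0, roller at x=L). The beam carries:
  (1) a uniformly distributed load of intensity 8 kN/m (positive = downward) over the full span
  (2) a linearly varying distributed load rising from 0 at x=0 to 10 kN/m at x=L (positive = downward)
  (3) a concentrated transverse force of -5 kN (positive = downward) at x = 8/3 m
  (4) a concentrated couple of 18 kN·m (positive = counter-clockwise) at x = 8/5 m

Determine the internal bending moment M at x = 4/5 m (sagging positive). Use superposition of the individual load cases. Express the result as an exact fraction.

Load 1 — uniform load w=8 kN/m over full span:
  M_1 = wx(L-x)/2 = 8·(4/5)·(4-(4/5))/2 = 256/25 kN·m
Load 2 — triangular load w₀=10 kN/m (0→w₀ over full span):
  M_2 = w₀Lx/6 - w₀x³/(6L) = 10·4·(4/5)/6 - 10·(4/5)³/(6·4) = 128/25 kN·m
Load 3 — point force P=-5 kN at a=8/3 m (b=L-a=4/3):
  M_3 = Pbx/L  [x≤a] = (-5)·(4/3)·(4/5)/4 = -4/3 kN·m
Load 4 — applied couple M₀=18 kN·m at a=8/5 m (b=L-a=12/5):
  M_4 = M₀x/L  [x≤a] = 18·(4/5)/4 = 18/5 kN·m
Superposition: M = Σ M_i = 1322/75 kN·m ≈ 17.626667 kN·m

M(4/5) = 1322/75 kN·m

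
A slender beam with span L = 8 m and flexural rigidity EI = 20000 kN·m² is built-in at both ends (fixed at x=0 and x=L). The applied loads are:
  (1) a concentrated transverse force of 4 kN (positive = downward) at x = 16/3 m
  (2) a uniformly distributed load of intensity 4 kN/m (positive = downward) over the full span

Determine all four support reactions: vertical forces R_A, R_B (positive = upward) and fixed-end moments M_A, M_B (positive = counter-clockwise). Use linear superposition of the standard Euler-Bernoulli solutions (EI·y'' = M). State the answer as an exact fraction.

Load 1 — point force P=4 kN at a=16/3 m (b=L-a=8/3):
  R_A = Pb²(3a+b)/L³ = 4·(8/3)²·(3·(16/3)+(8/3))/8³ = 28/27 kN
  M_A = Pab²/L² = 4·(16/3)·(8/3)²/8² = 64/27 kN·m
  R_B = Pa²(a+3b)/L³ = 4·(16/3)²·((16/3)+3·(8/3))/8³ = 80/27 kN
  M_B = -Pa²b/L² = -4·(16/3)²·(8/3)/8² = -128/27 kN·m
Load 2 — uniform load w=4 kN/m over full span:
  R_A = wL/2 = 4·8/2 = 16 kN
  M_A = wL²/12 = 4·8²/12 = 64/3 kN·m
  R_B = wL/2 = 4·8/2 = 16 kN
  M_B = -wL²/12 = -4·8²/12 = -64/3 kN·m
Superposition: R_A = 460/27 kN, M_A = 640/27 kN·m, R_B = 512/27 kN, M_B = -704/27 kN·m

R_A = 460/27 kN, M_A = 640/27 kN·m, R_B = 512/27 kN, M_B = -704/27 kN·m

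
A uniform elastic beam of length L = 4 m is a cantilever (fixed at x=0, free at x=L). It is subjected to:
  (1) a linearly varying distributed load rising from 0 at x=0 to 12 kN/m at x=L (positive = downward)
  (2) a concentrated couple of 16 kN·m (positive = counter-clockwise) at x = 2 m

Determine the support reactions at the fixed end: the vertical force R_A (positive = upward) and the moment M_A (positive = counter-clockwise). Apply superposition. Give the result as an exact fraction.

R_A = 24 kN, M_A = 48 kN·m

Load 1 — triangular load w₀=12 kN/m (0→w₀ over full span):
  R_A = w₀L/2 = 12·4/2 = 24 kN
  M_A = w₀L²/3 = 12·4²/3 = 64 kN·m
Load 2 — applied couple M₀=16 kN·m at a=2 m (b=L-a=2):
  R_A = 0 kN
  M_A = -M₀ = -16 kN·m
Superposition: R_A = 24 kN, M_A = 48 kN·m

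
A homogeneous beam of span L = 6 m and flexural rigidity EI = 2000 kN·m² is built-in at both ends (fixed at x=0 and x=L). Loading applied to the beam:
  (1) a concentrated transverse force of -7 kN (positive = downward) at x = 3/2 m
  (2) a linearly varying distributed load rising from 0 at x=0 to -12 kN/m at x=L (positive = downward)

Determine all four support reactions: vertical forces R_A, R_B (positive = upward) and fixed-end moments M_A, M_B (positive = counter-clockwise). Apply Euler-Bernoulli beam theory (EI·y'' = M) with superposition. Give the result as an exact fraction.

R_A = -2673/160 kN, M_A = -3249/160 kN·m, R_B = -4207/160 kN, M_B = 3771/160 kN·m

Load 1 — point force P=-7 kN at a=3/2 m (b=L-a=9/2):
  R_A = Pb²(3a+b)/L³ = (-7)·(9/2)²·(3·(3/2)+(9/2))/6³ = -189/32 kN
  M_A = Pab²/L² = (-7)·(3/2)·(9/2)²/6² = -189/32 kN·m
  R_B = Pa²(a+3b)/L³ = (-7)·(3/2)²·((3/2)+3·(9/2))/6³ = -35/32 kN
  M_B = -Pa²b/L² = -(-7)·(3/2)²·(9/2)/6² = 63/32 kN·m
Load 2 — triangular load w₀=-12 kN/m (0→w₀ over full span):
  R_A = 3w₀L/20 = 3·(-12)·6/20 = -54/5 kN
  M_A = w₀L²/30 = (-12)·6²/30 = -72/5 kN·m
  R_B = 7w₀L/20 = 7·(-12)·6/20 = -126/5 kN
  M_B = -w₀L²/20 = -(-12)·6²/20 = 108/5 kN·m
Superposition: R_A = -2673/160 kN, M_A = -3249/160 kN·m, R_B = -4207/160 kN, M_B = 3771/160 kN·m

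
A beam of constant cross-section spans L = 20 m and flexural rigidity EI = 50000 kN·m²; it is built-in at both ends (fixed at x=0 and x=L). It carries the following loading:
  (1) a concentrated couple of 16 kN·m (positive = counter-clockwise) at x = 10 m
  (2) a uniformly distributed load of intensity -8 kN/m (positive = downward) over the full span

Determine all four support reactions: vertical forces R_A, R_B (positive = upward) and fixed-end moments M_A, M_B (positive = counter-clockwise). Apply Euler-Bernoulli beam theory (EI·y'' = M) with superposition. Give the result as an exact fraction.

R_A = -394/5 kN, M_A = -788/3 kN·m, R_B = -406/5 kN, M_B = 812/3 kN·m

Load 1 — applied couple M₀=16 kN·m at a=10 m (b=L-a=10):
  R_A = 6M₀ab/L³ = 6·16·10·10/20³ = 6/5 kN
  M_A = M₀b(2a-b)/L² = 16·10·(2·10-10)/20² = 4 kN·m
  R_B = -6M₀ab/L³ = -6·16·10·10/20³ = -6/5 kN
  M_B = M₀a(2b-a)/L² = 16·10·(2·10-10)/20² = 4 kN·m
Load 2 — uniform load w=-8 kN/m over full span:
  R_A = wL/2 = (-8)·20/2 = -80 kN
  M_A = wL²/12 = (-8)·20²/12 = -800/3 kN·m
  R_B = wL/2 = (-8)·20/2 = -80 kN
  M_B = -wL²/12 = -(-8)·20²/12 = 800/3 kN·m
Superposition: R_A = -394/5 kN, M_A = -788/3 kN·m, R_B = -406/5 kN, M_B = 812/3 kN·m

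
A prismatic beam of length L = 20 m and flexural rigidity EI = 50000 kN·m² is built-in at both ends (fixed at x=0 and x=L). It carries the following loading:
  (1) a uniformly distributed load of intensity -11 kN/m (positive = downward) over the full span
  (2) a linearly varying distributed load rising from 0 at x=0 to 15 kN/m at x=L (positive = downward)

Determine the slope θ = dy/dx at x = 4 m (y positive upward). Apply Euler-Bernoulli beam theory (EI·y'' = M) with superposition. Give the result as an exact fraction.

θ(4) = 16/3125 rad

Load 1 — uniform load w=-11 kN/m over full span:
  θ_1 = -wx(L-x)(L-2x)/(12EI) = -(-11)·4·(20-4)·(20-2·4)/(12·50000) = 44/3125 rad
Load 2 — triangular load w₀=15 kN/m (0→w₀ over full span):
  θ_2 = -w₀(2x(L-x)(L-2x)(x+2L)+x²(L-x)²)/(120LEI) = -15·(2·4·(20-4)·(20-2·4)·(4+2·20)+4²·(20-4)²)/(120·20·50000) = -28/3125 rad
Superposition: θ = Σ θ_i = 16/3125 rad ≈ 0.005120 rad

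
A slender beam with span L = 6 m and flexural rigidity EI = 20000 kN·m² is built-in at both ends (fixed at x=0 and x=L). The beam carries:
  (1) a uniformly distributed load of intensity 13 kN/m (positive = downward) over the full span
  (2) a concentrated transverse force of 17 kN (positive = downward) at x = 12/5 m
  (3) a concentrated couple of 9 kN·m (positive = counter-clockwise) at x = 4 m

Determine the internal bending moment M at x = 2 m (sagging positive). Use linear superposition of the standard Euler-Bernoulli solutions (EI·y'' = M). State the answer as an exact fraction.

Load 1 — uniform load w=13 kN/m over full span:
  M_1 = wLx/2 - wL²/12 - wx²/2 = 13·6·2/2 - 13·6²/12 - 13·2²/2 = 13 kN·m
Load 2 — point force P=17 kN at a=12/5 m (b=L-a=18/5):
  M_2 = Pb²(3a+b)x/L³ - Pab²/L²  [x≤a] = 17·(18/5)²·(3·(12/5)+(18/5))·2/6³ - 17·(12/5)·(18/5)²/6² = 918/125 kN·m
Load 3 — applied couple M₀=9 kN·m at a=4 m (b=L-a=2):
  M_3 = R_Ax - M_A  [x≤a] with R_A=2, M_A=3 = 2·2 - 3 = 1 kN·m
Superposition: M = Σ M_i = 2668/125 kN·m ≈ 21.344000 kN·m

M(2) = 2668/125 kN·m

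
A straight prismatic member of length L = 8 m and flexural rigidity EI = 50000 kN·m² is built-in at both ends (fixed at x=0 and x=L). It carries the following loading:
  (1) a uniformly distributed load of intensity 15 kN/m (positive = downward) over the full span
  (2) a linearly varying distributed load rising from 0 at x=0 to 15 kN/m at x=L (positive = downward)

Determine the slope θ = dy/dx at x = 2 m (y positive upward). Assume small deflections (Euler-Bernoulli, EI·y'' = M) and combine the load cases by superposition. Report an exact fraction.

Load 1 — uniform load w=15 kN/m over full span:
  θ_1 = -wx(L-x)(L-2x)/(12EI) = -15·2·(8-2)·(8-2·2)/(12·50000) = -3/2500 rad
Load 2 — triangular load w₀=15 kN/m (0→w₀ over full span):
  θ_2 = -w₀(2x(L-x)(L-2x)(x+2L)+x²(L-x)²)/(120LEI) = -15·(2·2·(8-2)·(8-2·2)·(2+2·8)+2²·(8-2)²)/(120·8·50000) = -117/200000 rad
Superposition: θ = Σ θ_i = -357/200000 rad ≈ -0.001785 rad

θ(2) = -357/200000 rad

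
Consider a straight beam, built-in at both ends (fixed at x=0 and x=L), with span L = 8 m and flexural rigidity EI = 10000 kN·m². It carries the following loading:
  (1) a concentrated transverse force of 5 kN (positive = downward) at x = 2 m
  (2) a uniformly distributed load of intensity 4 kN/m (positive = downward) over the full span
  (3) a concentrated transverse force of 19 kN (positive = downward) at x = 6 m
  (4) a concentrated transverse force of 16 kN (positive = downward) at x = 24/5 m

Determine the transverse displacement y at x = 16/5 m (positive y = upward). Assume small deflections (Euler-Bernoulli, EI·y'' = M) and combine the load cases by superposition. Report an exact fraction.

Load 1 — point force P=5 kN at a=2 m (b=L-a=6):
  y_1 = -Pa²(L-x)²(3bL-(3b+a)(L-x))/(6L³EI)  [x>a] = -5·2²·(8-(16/5))²·(3·6·8-(3·6+2)·(8-(16/5)))/(6·8³·10000) = -9/12500 m
Load 2 — uniform load w=4 kN/m over full span:
  y_2 = -wx²(L-x)²/(24EI) = -4·(16/5)²·(8-(16/5))²/(24·10000) = -1536/390625 m
Load 3 — point force P=19 kN at a=6 m (b=L-a=2):
  y_3 = -Pb²x²(3aL-(3a+b)x)/(6L³EI)  [x≤a] = -19·2²·(16/5)²·(3·6·8-(3·6+2)·(16/5))/(6·8³·10000) = -19/9375 m
Load 4 — point force P=16 kN at a=24/5 m (b=L-a=16/5):
  y_4 = -Pb²x²(3aL-(3a+b)x)/(6L³EI)  [x≤a] = -16·(16/5)²·(16/5)²·(3·(24/5)·8-(3·(24/5)+(16/5))·(16/5))/(6·8³·10000) = -94208/29296875 m
Superposition: y = Σ y_i = -1159507/117187500 m ≈ -0.009894 m

y(16/5) = -1159507/117187500 m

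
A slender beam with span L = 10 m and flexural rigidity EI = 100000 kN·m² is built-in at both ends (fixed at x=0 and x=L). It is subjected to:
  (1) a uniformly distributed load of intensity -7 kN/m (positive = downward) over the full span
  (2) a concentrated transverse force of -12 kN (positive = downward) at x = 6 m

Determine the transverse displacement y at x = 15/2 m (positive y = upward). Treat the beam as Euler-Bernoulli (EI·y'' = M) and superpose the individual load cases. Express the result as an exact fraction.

y(15/2) = 3489/2560000 m

Load 1 — uniform load w=-7 kN/m over full span:
  y_1 = -wx²(L-x)²/(24EI) = -(-7)·(15/2)²·(10-(15/2))²/(24·100000) = 21/20480 m
Load 2 — point force P=-12 kN at a=6 m (b=L-a=4):
  y_2 = -Pa²(L-x)²(3bL-(3b+a)(L-x))/(6L³EI)  [x>a] = -(-12)·6²·(10-(15/2))²·(3·4·10-(3·4+6)·(10-(15/2)))/(6·10³·100000) = 27/80000 m
Superposition: y = Σ y_i = 3489/2560000 m ≈ 0.001363 m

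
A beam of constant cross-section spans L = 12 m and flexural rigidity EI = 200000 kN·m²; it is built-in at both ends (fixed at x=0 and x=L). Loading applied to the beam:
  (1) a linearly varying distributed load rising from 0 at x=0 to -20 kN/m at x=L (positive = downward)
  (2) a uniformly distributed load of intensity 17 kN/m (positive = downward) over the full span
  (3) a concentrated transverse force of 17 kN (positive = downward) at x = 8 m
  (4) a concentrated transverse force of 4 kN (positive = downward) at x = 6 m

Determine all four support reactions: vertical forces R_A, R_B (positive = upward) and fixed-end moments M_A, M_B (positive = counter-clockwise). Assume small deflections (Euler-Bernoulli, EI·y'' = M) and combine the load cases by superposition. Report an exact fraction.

R_A = 1955/27 kN, M_A = 1162/9 kN·m, R_B = 880/27 kN, M_B = -866/9 kN·m

Load 1 — triangular load w₀=-20 kN/m (0→w₀ over full span):
  R_A = 3w₀L/20 = 3·(-20)·12/20 = -36 kN
  M_A = w₀L²/30 = (-20)·12²/30 = -96 kN·m
  R_B = 7w₀L/20 = 7·(-20)·12/20 = -84 kN
  M_B = -w₀L²/20 = -(-20)·12²/20 = 144 kN·m
Load 2 — uniform load w=17 kN/m over full span:
  R_A = wL/2 = 17·12/2 = 102 kN
  M_A = wL²/12 = 17·12²/12 = 204 kN·m
  R_B = wL/2 = 17·12/2 = 102 kN
  M_B = -wL²/12 = -17·12²/12 = -204 kN·m
Load 3 — point force P=17 kN at a=8 m (b=L-a=4):
  R_A = Pb²(3a+b)/L³ = 17·4²·(3·8+4)/12³ = 119/27 kN
  M_A = Pab²/L² = 17·8·4²/12² = 136/9 kN·m
  R_B = Pa²(a+3b)/L³ = 17·8²·(8+3·4)/12³ = 340/27 kN
  M_B = -Pa²b/L² = -17·8²·4/12² = -272/9 kN·m
Load 4 — point force P=4 kN at a=6 m (b=L-a=6):
  R_A = Pb²(3a+b)/L³ = 4·6²·(3·6+6)/12³ = 2 kN
  M_A = Pab²/L² = 4·6·6²/12² = 6 kN·m
  R_B = Pa²(a+3b)/L³ = 4·6²·(6+3·6)/12³ = 2 kN
  M_B = -Pa²b/L² = -4·6²·6/12² = -6 kN·m
Superposition: R_A = 1955/27 kN, M_A = 1162/9 kN·m, R_B = 880/27 kN, M_B = -866/9 kN·m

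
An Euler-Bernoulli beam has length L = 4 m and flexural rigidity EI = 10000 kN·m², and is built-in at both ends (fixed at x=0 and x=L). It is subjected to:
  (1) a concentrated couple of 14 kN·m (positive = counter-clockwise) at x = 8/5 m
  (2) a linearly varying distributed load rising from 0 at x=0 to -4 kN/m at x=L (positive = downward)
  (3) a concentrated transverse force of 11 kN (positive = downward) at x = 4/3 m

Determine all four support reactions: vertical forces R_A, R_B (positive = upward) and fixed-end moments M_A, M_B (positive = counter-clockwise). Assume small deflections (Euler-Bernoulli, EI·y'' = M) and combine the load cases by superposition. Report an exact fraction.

R_A = 7282/675 kN, M_A = 4094/675 kN·m, R_B = -5257/675 kN, M_B = 2984/675 kN·m

Load 1 — applied couple M₀=14 kN·m at a=8/5 m (b=L-a=12/5):
  R_A = 6M₀ab/L³ = 6·14·(8/5)·(12/5)/4³ = 126/25 kN
  M_A = M₀b(2a-b)/L² = 14·(12/5)·(2·(8/5)-(12/5))/4² = 42/25 kN·m
  R_B = -6M₀ab/L³ = -6·14·(8/5)·(12/5)/4³ = -126/25 kN
  M_B = M₀a(2b-a)/L² = 14·(8/5)·(2·(12/5)-(8/5))/4² = 112/25 kN·m
Load 2 — triangular load w₀=-4 kN/m (0→w₀ over full span):
  R_A = 3w₀L/20 = 3·(-4)·4/20 = -12/5 kN
  M_A = w₀L²/30 = (-4)·4²/30 = -32/15 kN·m
  R_B = 7w₀L/20 = 7·(-4)·4/20 = -28/5 kN
  M_B = -w₀L²/20 = -(-4)·4²/20 = 16/5 kN·m
Load 3 — point force P=11 kN at a=4/3 m (b=L-a=8/3):
  R_A = Pb²(3a+b)/L³ = 11·(8/3)²·(3·(4/3)+(8/3))/4³ = 220/27 kN
  M_A = Pab²/L² = 11·(4/3)·(8/3)²/4² = 176/27 kN·m
  R_B = Pa²(a+3b)/L³ = 11·(4/3)²·((4/3)+3·(8/3))/4³ = 77/27 kN
  M_B = -Pa²b/L² = -11·(4/3)²·(8/3)/4² = -88/27 kN·m
Superposition: R_A = 7282/675 kN, M_A = 4094/675 kN·m, R_B = -5257/675 kN, M_B = 2984/675 kN·m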